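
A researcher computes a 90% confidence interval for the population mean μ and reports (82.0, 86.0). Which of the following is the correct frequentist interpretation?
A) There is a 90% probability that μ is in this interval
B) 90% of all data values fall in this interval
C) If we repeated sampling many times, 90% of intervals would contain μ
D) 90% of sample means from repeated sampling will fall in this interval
C

A) Wrong — μ is fixed; the randomness lives in the interval, not in μ.
B) Wrong — a CI is about the parameter μ, not individual data values.
C) Correct — this is the frequentist long-run coverage interpretation.
D) Wrong — coverage applies to intervals containing μ, not to future x̄ values.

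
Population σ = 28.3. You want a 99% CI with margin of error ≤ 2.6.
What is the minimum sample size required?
n ≥ 787

For margin E ≤ 2.6:
n ≥ (z* · σ / E)²
n ≥ (2.576 · 28.3 / 2.6)²
n ≥ 786.17

Minimum n = 787 (rounding up)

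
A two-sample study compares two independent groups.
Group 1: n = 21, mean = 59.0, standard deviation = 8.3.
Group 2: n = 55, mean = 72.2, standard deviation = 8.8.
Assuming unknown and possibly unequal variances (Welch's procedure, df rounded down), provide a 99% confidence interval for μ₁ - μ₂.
(-19.07, -7.33)

Difference: x̄₁ - x̄₂ = -13.20
SE = √(s₁²/n₁ + s₂²/n₂) = √(8.3²/21 + 8.8²/55) = 2.1653
df = 38.24 → 38 (Welch–Satterthwaite, rounded down)
t* = 2.712

CI: -13.20 ± 2.712 · 2.1653 = -13.20 ± 5.87 = (-19.07, -7.33)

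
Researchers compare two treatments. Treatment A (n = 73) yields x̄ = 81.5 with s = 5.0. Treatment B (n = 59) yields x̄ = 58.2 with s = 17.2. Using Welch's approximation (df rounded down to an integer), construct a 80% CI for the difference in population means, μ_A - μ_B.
(20.30, 26.30)

Difference: x̄₁ - x̄₂ = 23.30
SE = √(s₁²/n₁ + s₂²/n₂) = √(5.0²/73 + 17.2²/59) = 2.3145
df = 65.95 → 65 (Welch–Satterthwaite, rounded down)
t* = 1.295

CI: 23.30 ± 1.295 · 2.3145 = 23.30 ± 3.00 = (20.30, 26.30)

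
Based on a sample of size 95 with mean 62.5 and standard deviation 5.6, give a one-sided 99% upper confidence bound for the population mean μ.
μ ≤ 63.86

Upper bound (one-sided):
t* = 2.367 (one-sided for 99%)
Upper bound = x̄ + t* · s/√n = 62.5 + 2.367 · 5.6/√95 = 63.86

We are 99% confident that μ ≤ 63.86.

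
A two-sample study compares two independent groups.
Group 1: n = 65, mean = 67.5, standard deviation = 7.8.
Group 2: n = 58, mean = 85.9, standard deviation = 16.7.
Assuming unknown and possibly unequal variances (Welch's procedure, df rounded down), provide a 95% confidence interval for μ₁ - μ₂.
(-23.17, -13.63)

Difference: x̄₁ - x̄₂ = -18.40
SE = √(s₁²/n₁ + s₂²/n₂) = √(7.8²/65 + 16.7²/58) = 2.3968
df = 78.70 → 78 (Welch–Satterthwaite, rounded down)
t* = 1.991

CI: -18.40 ± 1.991 · 2.3968 = -18.40 ± 4.77 = (-23.17, -13.63)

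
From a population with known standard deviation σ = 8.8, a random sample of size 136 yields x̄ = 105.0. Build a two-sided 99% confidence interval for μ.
(103.06, 106.94)

z-interval (σ known):
z* = 2.576 for 99% confidence

Margin of error = z* · σ/√n = 2.576 · 8.8/√136 = 1.94

CI: (105.0 - 1.94, 105.0 + 1.94) = (103.06, 106.94)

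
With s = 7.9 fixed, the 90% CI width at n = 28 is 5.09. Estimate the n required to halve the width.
n ≈ 112

CI width ∝ 1/√n
To reduce width by factor 2, need √n to grow by 2 → need 2² = 4 times as many samples.

Current: n = 28, width = 5.09
New: n = 112, width ≈ 2.48

Width reduced by factor of 5.09/2.48 = 2.05.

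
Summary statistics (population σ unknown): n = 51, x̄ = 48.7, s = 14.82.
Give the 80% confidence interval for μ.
(46.00, 51.40)

t-interval (σ unknown):
df = n - 1 = 50
t* = 1.299 for 80% confidence

Margin of error = t* · s/√n = 1.299 · 14.82/√51 = 2.70

CI: (46.00, 51.40)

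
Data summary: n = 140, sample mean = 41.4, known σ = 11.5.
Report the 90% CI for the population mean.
(39.80, 43.00)

z-interval (σ known):
z* = 1.645 for 90% confidence

Margin of error = z* · σ/√n = 1.645 · 11.5/√140 = 1.60

CI: (41.4 - 1.60, 41.4 + 1.60) = (39.80, 43.00)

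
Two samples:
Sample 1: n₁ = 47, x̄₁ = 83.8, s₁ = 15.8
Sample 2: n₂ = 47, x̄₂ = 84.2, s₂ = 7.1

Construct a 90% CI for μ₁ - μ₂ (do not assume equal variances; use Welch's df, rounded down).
(-4.62, 3.82)

Difference: x̄₁ - x̄₂ = -0.40
SE = √(s₁²/n₁ + s₂²/n₂) = √(15.8²/47 + 7.1²/47) = 2.5267
df = 63.85 → 63 (Welch–Satterthwaite, rounded down)
t* = 1.669

CI: -0.40 ± 1.669 · 2.5267 = -0.40 ± 4.22 = (-4.62, 3.82)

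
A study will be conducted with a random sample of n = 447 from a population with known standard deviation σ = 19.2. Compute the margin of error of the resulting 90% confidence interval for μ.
Margin of error = 1.49

Margin of error = z* · σ/√n
= 1.645 · 19.2/√447
= 1.645 · 19.2/21.1424
= 1.49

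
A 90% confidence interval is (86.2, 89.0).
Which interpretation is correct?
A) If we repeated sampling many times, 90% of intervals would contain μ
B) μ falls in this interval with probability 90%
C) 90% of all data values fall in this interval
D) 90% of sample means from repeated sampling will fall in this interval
A

A) Correct — this is the frequentist long-run coverage interpretation.
B) Wrong — μ is fixed; the randomness lives in the interval, not in μ.
C) Wrong — a CI is about the parameter μ, not individual data values.
D) Wrong — coverage applies to intervals containing μ, not to future x̄ values.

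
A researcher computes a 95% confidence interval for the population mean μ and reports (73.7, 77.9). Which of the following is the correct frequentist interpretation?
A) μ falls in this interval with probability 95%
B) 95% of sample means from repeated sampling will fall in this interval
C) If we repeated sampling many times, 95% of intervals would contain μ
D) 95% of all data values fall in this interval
C

A) Wrong — μ is fixed; the randomness lives in the interval, not in μ.
B) Wrong — coverage applies to intervals containing μ, not to future x̄ values.
C) Correct — this is the frequentist long-run coverage interpretation.
D) Wrong — a CI is about the parameter μ, not individual data values.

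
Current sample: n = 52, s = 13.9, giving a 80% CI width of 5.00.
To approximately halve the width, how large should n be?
n ≈ 208

CI width ∝ 1/√n
To reduce width by factor 2, need √n to grow by 2 → need 2² = 4 times as many samples.

Current: n = 52, width = 5.00
New: n = 208, width ≈ 2.48

Width reduced by factor of 5.00/2.48 = 2.02.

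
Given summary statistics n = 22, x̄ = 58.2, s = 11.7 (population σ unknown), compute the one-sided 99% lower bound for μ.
μ ≥ 51.92

Lower bound (one-sided):
t* = 2.518 (one-sided for 99%)
Lower bound = x̄ - t* · s/√n = 58.2 - 2.518 · 11.7/√22 = 51.92

We are 99% confident that μ ≥ 51.92.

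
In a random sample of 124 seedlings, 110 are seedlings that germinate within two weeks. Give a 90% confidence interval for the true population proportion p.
(0.840, 0.934)

Proportion CI:
p̂ = 110/124 = 0.88710
SE = √(p̂(1-p̂)/n) = √(0.88710 · 0.11290 / 124) = 0.02842

z* = 1.645
Margin = z* · SE = 1.645 · 0.02842 = 0.0468

CI: 0.88710 ± 0.0468 = (0.840, 0.934)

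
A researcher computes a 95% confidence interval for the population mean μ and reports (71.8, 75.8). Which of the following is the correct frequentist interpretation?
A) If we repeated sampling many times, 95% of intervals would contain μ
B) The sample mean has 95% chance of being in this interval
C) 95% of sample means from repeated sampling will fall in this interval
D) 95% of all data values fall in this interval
A

A) Correct — this is the frequentist long-run coverage interpretation.
B) Wrong — x̄ is observed and sits in the interval by construction.
C) Wrong — coverage applies to intervals containing μ, not to future x̄ values.
D) Wrong — a CI is about the parameter μ, not individual data values.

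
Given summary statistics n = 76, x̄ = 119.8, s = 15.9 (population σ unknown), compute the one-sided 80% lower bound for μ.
μ ≥ 118.26

Lower bound (one-sided):
t* = 0.846 (one-sided for 80%)
Lower bound = x̄ - t* · s/√n = 119.8 - 0.846 · 15.9/√76 = 118.26

We are 80% confident that μ ≥ 118.26.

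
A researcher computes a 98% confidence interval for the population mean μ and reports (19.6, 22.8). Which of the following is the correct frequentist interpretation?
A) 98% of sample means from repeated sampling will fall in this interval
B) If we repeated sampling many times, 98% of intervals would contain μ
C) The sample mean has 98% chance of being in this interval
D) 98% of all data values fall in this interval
B

A) Wrong — coverage applies to intervals containing μ, not to future x̄ values.
B) Correct — this is the frequentist long-run coverage interpretation.
C) Wrong — x̄ is observed and sits in the interval by construction.
D) Wrong — a CI is about the parameter μ, not individual data values.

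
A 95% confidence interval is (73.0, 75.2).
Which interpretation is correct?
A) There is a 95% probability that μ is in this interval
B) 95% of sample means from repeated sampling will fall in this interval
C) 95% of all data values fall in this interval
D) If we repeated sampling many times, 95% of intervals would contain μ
D

A) Wrong — μ is fixed; the randomness lives in the interval, not in μ.
B) Wrong — coverage applies to intervals containing μ, not to future x̄ values.
C) Wrong — a CI is about the parameter μ, not individual data values.
D) Correct — this is the frequentist long-run coverage interpretation.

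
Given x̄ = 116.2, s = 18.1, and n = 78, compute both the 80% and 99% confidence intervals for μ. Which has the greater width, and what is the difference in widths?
99% CI is wider by 5.53

df = 77
80% CI: t* = 1.293, (113.55, 118.85), width = 2 · t* · s/√n = 5.30
99% CI: t* = 2.641, (110.79, 121.61), width = 2 · t* · s/√n = 10.83

The 99% CI is wider by 10.83 - 5.30 = 5.53.
Higher confidence requires a wider interval.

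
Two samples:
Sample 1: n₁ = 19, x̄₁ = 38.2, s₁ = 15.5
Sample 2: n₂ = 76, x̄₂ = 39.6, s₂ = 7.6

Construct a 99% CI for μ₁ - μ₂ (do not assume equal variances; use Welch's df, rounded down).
(-11.82, 9.02)

Difference: x̄₁ - x̄₂ = -1.40
SE = √(s₁²/n₁ + s₂²/n₂) = √(15.5²/19 + 7.6²/76) = 3.6612
df = 20.21 → 20 (Welch–Satterthwaite, rounded down)
t* = 2.845

CI: -1.40 ± 2.845 · 3.6612 = -1.40 ± 10.42 = (-11.82, 9.02)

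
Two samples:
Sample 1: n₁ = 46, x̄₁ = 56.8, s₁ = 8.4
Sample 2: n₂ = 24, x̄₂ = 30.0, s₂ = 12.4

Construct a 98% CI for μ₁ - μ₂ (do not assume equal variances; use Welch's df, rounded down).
(19.92, 33.68)

Difference: x̄₁ - x̄₂ = 26.80
SE = √(s₁²/n₁ + s₂²/n₂) = √(8.4²/46 + 12.4²/24) = 2.8179
df = 34.33 → 34 (Welch–Satterthwaite, rounded down)
t* = 2.441

CI: 26.80 ± 2.441 · 2.8179 = 26.80 ± 6.88 = (19.92, 33.68)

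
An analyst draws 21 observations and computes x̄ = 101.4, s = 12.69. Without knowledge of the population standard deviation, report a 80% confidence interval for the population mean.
(97.73, 105.07)

t-interval (σ unknown):
df = n - 1 = 20
t* = 1.325 for 80% confidence

Margin of error = t* · s/√n = 1.325 · 12.69/√21 = 3.67

CI: (97.73, 105.07)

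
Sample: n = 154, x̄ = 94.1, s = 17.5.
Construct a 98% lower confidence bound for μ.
μ ≥ 91.18

Lower bound (one-sided):
t* = 2.071 (one-sided for 98%)
Lower bound = x̄ - t* · s/√n = 94.1 - 2.071 · 17.5/√154 = 91.18

We are 98% confident that μ ≥ 91.18.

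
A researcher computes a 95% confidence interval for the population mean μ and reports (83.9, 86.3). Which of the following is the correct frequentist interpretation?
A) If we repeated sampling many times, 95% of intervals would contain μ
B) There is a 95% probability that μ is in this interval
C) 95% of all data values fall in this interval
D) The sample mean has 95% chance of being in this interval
A

A) Correct — this is the frequentist long-run coverage interpretation.
B) Wrong — μ is fixed; the randomness lives in the interval, not in μ.
C) Wrong — a CI is about the parameter μ, not individual data values.
D) Wrong — x̄ is observed and sits in the interval by construction.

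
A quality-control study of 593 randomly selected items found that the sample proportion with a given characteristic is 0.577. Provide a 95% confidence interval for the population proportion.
(0.537, 0.617)

Proportion CI:
SE = √(p̂(1-p̂)/n) = √(0.577 · 0.423 / 593) = 0.02029

z* = 1.960
Margin = z* · SE = 1.960 · 0.02029 = 0.0398

CI: 0.577 ± 0.0398 = (0.537, 0.617)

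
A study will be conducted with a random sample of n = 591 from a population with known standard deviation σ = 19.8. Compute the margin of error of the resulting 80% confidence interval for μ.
Margin of error = 1.04

Margin of error = z* · σ/√n
= 1.282 · 19.8/√591
= 1.282 · 19.8/24.3105
= 1.04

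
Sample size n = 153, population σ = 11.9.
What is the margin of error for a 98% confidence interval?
Margin of error = 2.24

Margin of error = z* · σ/√n
= 2.326 · 11.9/√153
= 2.326 · 11.9/12.3693
= 2.24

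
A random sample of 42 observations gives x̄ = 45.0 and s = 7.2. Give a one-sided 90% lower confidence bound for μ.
μ ≥ 43.55

Lower bound (one-sided):
t* = 1.303 (one-sided for 90%)
Lower bound = x̄ - t* · s/√n = 45.0 - 1.303 · 7.2/√42 = 43.55

We are 90% confident that μ ≥ 43.55.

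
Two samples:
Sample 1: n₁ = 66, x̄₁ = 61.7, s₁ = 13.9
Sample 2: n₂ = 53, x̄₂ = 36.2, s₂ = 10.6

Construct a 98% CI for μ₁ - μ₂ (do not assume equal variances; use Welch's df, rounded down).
(20.20, 30.80)

Difference: x̄₁ - x̄₂ = 25.50
SE = √(s₁²/n₁ + s₂²/n₂) = √(13.9²/66 + 10.6²/53) = 2.2466
df = 116.72 → 116 (Welch–Satterthwaite, rounded down)
t* = 2.359

CI: 25.50 ± 2.359 · 2.2466 = 25.50 ± 5.30 = (20.20, 30.80)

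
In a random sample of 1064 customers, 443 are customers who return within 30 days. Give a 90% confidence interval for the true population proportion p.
(0.391, 0.441)

Proportion CI:
p̂ = 443/1064 = 0.41635
SE = √(p̂(1-p̂)/n) = √(0.41635 · 0.58365 / 1064) = 0.01511

z* = 1.645
Margin = z* · SE = 1.645 · 0.01511 = 0.0249

CI: 0.41635 ± 0.0249 = (0.391, 0.441)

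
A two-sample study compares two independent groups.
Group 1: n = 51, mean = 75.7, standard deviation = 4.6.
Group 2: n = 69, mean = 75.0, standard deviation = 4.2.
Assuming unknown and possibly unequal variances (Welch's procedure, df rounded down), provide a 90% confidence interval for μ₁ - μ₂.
(-0.66, 2.06)

Difference: x̄₁ - x̄₂ = 0.70
SE = √(s₁²/n₁ + s₂²/n₂) = √(4.6²/51 + 4.2²/69) = 0.8189
df = 102.10 → 102 (Welch–Satterthwaite, rounded down)
t* = 1.660

CI: 0.70 ± 1.660 · 0.8189 = 0.70 ± 1.36 = (-0.66, 2.06)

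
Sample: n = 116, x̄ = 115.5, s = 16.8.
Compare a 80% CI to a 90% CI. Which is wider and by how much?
90% CI is wider by 1.15

df = 115
80% CI: t* = 1.289, (113.49, 117.51), width = 2 · t* · s/√n = 4.02
90% CI: t* = 1.658, (112.91, 118.09), width = 2 · t* · s/√n = 5.17

The 90% CI is wider by 5.17 - 4.02 = 1.15.
Higher confidence requires a wider interval.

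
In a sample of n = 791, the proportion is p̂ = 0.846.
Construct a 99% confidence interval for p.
(0.813, 0.879)

Proportion CI:
SE = √(p̂(1-p̂)/n) = √(0.846 · 0.154 / 791) = 0.01283

z* = 2.576
Margin = z* · SE = 2.576 · 0.01283 = 0.0331

CI: 0.846 ± 0.0331 = (0.813, 0.879)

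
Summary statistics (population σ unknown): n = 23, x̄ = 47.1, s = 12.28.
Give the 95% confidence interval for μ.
(41.79, 52.41)

t-interval (σ unknown):
df = n - 1 = 22
t* = 2.074 for 95% confidence

Margin of error = t* · s/√n = 2.074 · 12.28/√23 = 5.31

CI: (41.79, 52.41)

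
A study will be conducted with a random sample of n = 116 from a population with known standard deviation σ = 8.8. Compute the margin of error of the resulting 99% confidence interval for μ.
Margin of error = 2.10

Margin of error = z* · σ/√n
= 2.576 · 8.8/√116
= 2.576 · 8.8/10.7703
= 2.10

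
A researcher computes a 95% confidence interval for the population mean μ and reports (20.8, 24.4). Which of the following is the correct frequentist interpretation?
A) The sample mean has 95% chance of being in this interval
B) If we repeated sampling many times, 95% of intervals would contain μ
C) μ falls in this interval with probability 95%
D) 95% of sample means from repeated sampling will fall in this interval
B

A) Wrong — x̄ is observed and sits in the interval by construction.
B) Correct — this is the frequentist long-run coverage interpretation.
C) Wrong — μ is fixed; the randomness lives in the interval, not in μ.
D) Wrong — coverage applies to intervals containing μ, not to future x̄ values.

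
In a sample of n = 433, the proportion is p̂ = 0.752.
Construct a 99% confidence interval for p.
(0.699, 0.805)

Proportion CI:
SE = √(p̂(1-p̂)/n) = √(0.752 · 0.248 / 433) = 0.02075

z* = 2.576
Margin = z* · SE = 2.576 · 0.02075 = 0.0535

CI: 0.752 ± 0.0535 = (0.699, 0.805)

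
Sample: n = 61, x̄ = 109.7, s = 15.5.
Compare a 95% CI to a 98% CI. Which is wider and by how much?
98% CI is wider by 1.55

df = 60
95% CI: t* = 2.000, (105.73, 113.67), width = 2 · t* · s/√n = 7.94
98% CI: t* = 2.390, (104.96, 114.44), width = 2 · t* · s/√n = 9.49

The 98% CI is wider by 9.49 - 7.94 = 1.55.
Higher confidence requires a wider interval.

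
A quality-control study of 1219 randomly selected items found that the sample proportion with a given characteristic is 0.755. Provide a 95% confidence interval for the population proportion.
(0.731, 0.779)

Proportion CI:
SE = √(p̂(1-p̂)/n) = √(0.755 · 0.245 / 1219) = 0.01232

z* = 1.960
Margin = z* · SE = 1.960 · 0.01232 = 0.0241

CI: 0.755 ± 0.0241 = (0.731, 0.779)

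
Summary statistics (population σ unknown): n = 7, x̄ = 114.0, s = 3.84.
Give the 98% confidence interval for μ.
(109.44, 118.56)

t-interval (σ unknown):
df = n - 1 = 6
t* = 3.143 for 98% confidence

Margin of error = t* · s/√n = 3.143 · 3.84/√7 = 4.56

CI: (109.44, 118.56)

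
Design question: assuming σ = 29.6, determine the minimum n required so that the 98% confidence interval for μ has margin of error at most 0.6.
n ≥ 13168

For margin E ≤ 0.6:
n ≥ (z* · σ / E)²
n ≥ (2.326 · 29.6 / 0.6)²
n ≥ 13167.41

Minimum n = 13168 (rounding up)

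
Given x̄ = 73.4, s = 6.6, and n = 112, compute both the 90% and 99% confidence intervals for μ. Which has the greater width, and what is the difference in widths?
99% CI is wider by 1.20

df = 111
90% CI: t* = 1.659, (72.37, 74.43), width = 2 · t* · s/√n = 2.07
99% CI: t* = 2.621, (71.77, 75.03), width = 2 · t* · s/√n = 3.27

The 99% CI is wider by 3.27 - 2.07 = 1.20.
Higher confidence requires a wider interval.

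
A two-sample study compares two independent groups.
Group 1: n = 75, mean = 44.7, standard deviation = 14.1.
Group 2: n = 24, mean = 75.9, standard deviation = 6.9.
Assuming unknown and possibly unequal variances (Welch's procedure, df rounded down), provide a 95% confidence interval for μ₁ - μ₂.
(-35.48, -26.92)

Difference: x̄₁ - x̄₂ = -31.20
SE = √(s₁²/n₁ + s₂²/n₂) = √(14.1²/75 + 6.9²/24) = 2.1528
df = 80.73 → 80 (Welch–Satterthwaite, rounded down)
t* = 1.990

CI: -31.20 ± 1.990 · 2.1528 = -31.20 ± 4.28 = (-35.48, -26.92)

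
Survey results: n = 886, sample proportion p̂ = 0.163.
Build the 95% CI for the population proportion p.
(0.139, 0.187)

Proportion CI:
SE = √(p̂(1-p̂)/n) = √(0.163 · 0.837 / 886) = 0.01241

z* = 1.960
Margin = z* · SE = 1.960 · 0.01241 = 0.0243

CI: 0.163 ± 0.0243 = (0.139, 0.187)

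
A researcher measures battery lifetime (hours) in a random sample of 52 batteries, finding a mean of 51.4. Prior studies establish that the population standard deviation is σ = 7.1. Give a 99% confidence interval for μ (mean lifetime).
(48.86, 53.94)

z-interval (σ known):
z* = 2.576 for 99% confidence

Margin of error = z* · σ/√n = 2.576 · 7.1/√52 = 2.54

CI: (51.4 - 2.54, 51.4 + 2.54) = (48.86, 53.94)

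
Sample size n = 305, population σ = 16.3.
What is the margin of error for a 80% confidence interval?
Margin of error = 1.20

Margin of error = z* · σ/√n
= 1.282 · 16.3/√305
= 1.282 · 16.3/17.4642
= 1.20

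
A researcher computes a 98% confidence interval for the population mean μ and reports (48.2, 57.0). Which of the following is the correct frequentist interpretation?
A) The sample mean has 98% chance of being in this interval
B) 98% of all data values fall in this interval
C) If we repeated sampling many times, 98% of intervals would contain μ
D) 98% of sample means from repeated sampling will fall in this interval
C

A) Wrong — x̄ is observed and sits in the interval by construction.
B) Wrong — a CI is about the parameter μ, not individual data values.
C) Correct — this is the frequentist long-run coverage interpretation.
D) Wrong — coverage applies to intervals containing μ, not to future x̄ values.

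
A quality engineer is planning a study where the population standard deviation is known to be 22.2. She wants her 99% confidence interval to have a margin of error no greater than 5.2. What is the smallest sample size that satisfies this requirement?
n ≥ 121

For margin E ≤ 5.2:
n ≥ (z* · σ / E)²
n ≥ (2.576 · 22.2 / 5.2)²
n ≥ 120.95

Minimum n = 121 (rounding up)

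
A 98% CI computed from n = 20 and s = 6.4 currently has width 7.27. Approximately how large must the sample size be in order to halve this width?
n ≈ 80

CI width ∝ 1/√n
To reduce width by factor 2, need √n to grow by 2 → need 2² = 4 times as many samples.

Current: n = 20, width = 7.27
New: n = 80, width ≈ 3.40

Width reduced by factor of 7.27/3.40 = 2.14.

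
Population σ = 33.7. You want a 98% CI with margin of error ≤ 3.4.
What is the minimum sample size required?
n ≥ 532

For margin E ≤ 3.4:
n ≥ (z* · σ / E)²
n ≥ (2.326 · 33.7 / 3.4)²
n ≥ 531.52

Minimum n = 532 (rounding up)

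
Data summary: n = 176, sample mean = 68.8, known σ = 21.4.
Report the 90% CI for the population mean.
(66.15, 71.45)

z-interval (σ known):
z* = 1.645 for 90% confidence

Margin of error = z* · σ/√n = 1.645 · 21.4/√176 = 2.65

CI: (68.8 - 2.65, 68.8 + 2.65) = (66.15, 71.45)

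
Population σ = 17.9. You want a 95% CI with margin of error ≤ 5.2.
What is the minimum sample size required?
n ≥ 46

For margin E ≤ 5.2:
n ≥ (z* · σ / E)²
n ≥ (1.960 · 17.9 / 5.2)²
n ≥ 45.52

Minimum n = 46 (rounding up)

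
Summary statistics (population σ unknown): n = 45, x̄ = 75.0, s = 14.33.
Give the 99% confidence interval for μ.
(69.25, 80.75)

t-interval (σ unknown):
df = n - 1 = 44
t* = 2.692 for 99% confidence

Margin of error = t* · s/√n = 2.692 · 14.33/√45 = 5.75

CI: (69.25, 80.75)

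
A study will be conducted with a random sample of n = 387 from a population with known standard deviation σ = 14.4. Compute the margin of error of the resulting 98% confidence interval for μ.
Margin of error = 1.70

Margin of error = z* · σ/√n
= 2.326 · 14.4/√387
= 2.326 · 14.4/19.6723
= 1.70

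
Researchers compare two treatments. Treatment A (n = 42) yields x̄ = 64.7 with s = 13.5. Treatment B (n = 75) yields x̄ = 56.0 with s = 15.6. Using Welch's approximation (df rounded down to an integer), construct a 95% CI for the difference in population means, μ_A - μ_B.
(3.23, 14.17)

Difference: x̄₁ - x̄₂ = 8.70
SE = √(s₁²/n₁ + s₂²/n₂) = √(13.5²/42 + 15.6²/75) = 2.7539
df = 95.62 → 95 (Welch–Satterthwaite, rounded down)
t* = 1.985

CI: 8.70 ± 1.985 · 2.7539 = 8.70 ± 5.47 = (3.23, 14.17)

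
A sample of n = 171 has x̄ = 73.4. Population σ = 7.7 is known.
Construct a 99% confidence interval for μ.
(71.88, 74.92)

z-interval (σ known):
z* = 2.576 for 99% confidence

Margin of error = z* · σ/√n = 2.576 · 7.7/√171 = 1.52

CI: (73.4 - 1.52, 73.4 + 1.52) = (71.88, 74.92)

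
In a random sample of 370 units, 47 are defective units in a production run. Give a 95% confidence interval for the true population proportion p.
(0.093, 0.161)

Proportion CI:
p̂ = 47/370 = 0.12703
SE = √(p̂(1-p̂)/n) = √(0.12703 · 0.87297 / 370) = 0.01731

z* = 1.960
Margin = z* · SE = 1.960 · 0.01731 = 0.0339

CI: 0.12703 ± 0.0339 = (0.093, 0.161)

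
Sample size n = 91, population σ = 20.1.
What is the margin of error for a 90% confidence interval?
Margin of error = 3.47

Margin of error = z* · σ/√n
= 1.645 · 20.1/√91
= 1.645 · 20.1/9.5394
= 3.47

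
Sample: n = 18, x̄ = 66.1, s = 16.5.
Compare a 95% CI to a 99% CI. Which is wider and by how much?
99% CI is wider by 6.13

df = 17
95% CI: t* = 2.110, (57.89, 74.31), width = 2 · t* · s/√n = 16.41
99% CI: t* = 2.898, (54.83, 77.37), width = 2 · t* · s/√n = 22.54

The 99% CI is wider by 22.54 - 16.41 = 6.13.
Higher confidence requires a wider interval.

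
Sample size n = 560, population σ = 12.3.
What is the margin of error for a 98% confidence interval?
Margin of error = 1.21

Margin of error = z* · σ/√n
= 2.326 · 12.3/√560
= 2.326 · 12.3/23.6643
= 1.21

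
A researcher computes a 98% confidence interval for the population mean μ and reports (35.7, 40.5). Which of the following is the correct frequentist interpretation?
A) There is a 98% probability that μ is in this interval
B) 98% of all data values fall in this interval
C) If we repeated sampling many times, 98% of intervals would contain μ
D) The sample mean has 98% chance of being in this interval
C

A) Wrong — μ is fixed; the randomness lives in the interval, not in μ.
B) Wrong — a CI is about the parameter μ, not individual data values.
C) Correct — this is the frequentist long-run coverage interpretation.
D) Wrong — x̄ is observed and sits in the interval by construction.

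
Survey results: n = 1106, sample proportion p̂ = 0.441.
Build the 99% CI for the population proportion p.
(0.403, 0.479)

Proportion CI:
SE = √(p̂(1-p̂)/n) = √(0.441 · 0.559 / 1106) = 0.01493

z* = 2.576
Margin = z* · SE = 2.576 · 0.01493 = 0.0385

CI: 0.441 ± 0.0385 = (0.403, 0.479)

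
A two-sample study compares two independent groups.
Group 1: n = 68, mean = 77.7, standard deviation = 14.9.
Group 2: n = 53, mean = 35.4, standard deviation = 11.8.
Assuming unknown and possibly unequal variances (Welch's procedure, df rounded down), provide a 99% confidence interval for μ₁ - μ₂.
(35.95, 48.65)

Difference: x̄₁ - x̄₂ = 42.30
SE = √(s₁²/n₁ + s₂²/n₂) = √(14.9²/68 + 11.8²/53) = 2.4273
df = 118.96 → 118 (Welch–Satterthwaite, rounded down)
t* = 2.618

CI: 42.30 ± 2.618 · 2.4273 = 42.30 ± 6.35 = (35.95, 48.65)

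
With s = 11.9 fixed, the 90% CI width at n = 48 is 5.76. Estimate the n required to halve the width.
n ≈ 192

CI width ∝ 1/√n
To reduce width by factor 2, need √n to grow by 2 → need 2² = 4 times as many samples.

Current: n = 48, width = 5.76
New: n = 192, width ≈ 2.84

Width reduced by factor of 5.76/2.84 = 2.03.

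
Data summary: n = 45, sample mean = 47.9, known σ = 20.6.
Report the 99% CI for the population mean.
(39.99, 55.81)

z-interval (σ known):
z* = 2.576 for 99% confidence

Margin of error = z* · σ/√n = 2.576 · 20.6/√45 = 7.91

CI: (47.9 - 7.91, 47.9 + 7.91) = (39.99, 55.81)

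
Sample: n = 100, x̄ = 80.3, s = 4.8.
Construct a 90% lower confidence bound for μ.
μ ≥ 79.68

Lower bound (one-sided):
t* = 1.290 (one-sided for 90%)
Lower bound = x̄ - t* · s/√n = 80.3 - 1.290 · 4.8/√100 = 79.68

We are 90% confident that μ ≥ 79.68.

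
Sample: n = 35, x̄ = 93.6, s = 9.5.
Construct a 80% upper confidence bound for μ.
μ ≤ 94.97

Upper bound (one-sided):
t* = 0.852 (one-sided for 80%)
Upper bound = x̄ + t* · s/√n = 93.6 + 0.852 · 9.5/√35 = 94.97

We are 80% confident that μ ≤ 94.97.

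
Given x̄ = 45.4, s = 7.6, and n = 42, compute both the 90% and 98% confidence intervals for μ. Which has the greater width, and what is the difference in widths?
98% CI is wider by 1.73

df = 41
90% CI: t* = 1.683, (43.43, 47.37), width = 2 · t* · s/√n = 3.95
98% CI: t* = 2.421, (42.56, 48.24), width = 2 · t* · s/√n = 5.68

The 98% CI is wider by 5.68 - 3.95 = 1.73.
Higher confidence requires a wider interval.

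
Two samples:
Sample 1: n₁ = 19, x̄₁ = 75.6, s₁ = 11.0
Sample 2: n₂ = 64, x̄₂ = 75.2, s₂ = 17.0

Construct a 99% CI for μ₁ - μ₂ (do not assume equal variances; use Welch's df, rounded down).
(-8.47, 9.27)

Difference: x̄₁ - x̄₂ = 0.40
SE = √(s₁²/n₁ + s₂²/n₂) = √(11.0²/19 + 17.0²/64) = 3.2991
df = 45.97 → 45 (Welch–Satterthwaite, rounded down)
t* = 2.690

CI: 0.40 ± 2.690 · 3.2991 = 0.40 ± 8.87 = (-8.47, 9.27)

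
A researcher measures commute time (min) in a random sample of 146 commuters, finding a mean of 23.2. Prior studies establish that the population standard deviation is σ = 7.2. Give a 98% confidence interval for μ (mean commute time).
(21.81, 24.59)

z-interval (σ known):
z* = 2.326 for 98% confidence

Margin of error = z* · σ/√n = 2.326 · 7.2/√146 = 1.39

CI: (23.2 - 1.39, 23.2 + 1.39) = (21.81, 24.59)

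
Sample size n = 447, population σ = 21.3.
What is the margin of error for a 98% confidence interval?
Margin of error = 2.34

Margin of error = z* · σ/√n
= 2.326 · 21.3/√447
= 2.326 · 21.3/21.1424
= 2.34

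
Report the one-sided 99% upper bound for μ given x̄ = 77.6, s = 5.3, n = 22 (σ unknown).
μ ≤ 80.45

Upper bound (one-sided):
t* = 2.518 (one-sided for 99%)
Upper bound = x̄ + t* · s/√n = 77.6 + 2.518 · 5.3/√22 = 80.45

We are 99% confident that μ ≤ 80.45.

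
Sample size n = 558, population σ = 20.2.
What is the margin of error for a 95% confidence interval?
Margin of error = 1.68

Margin of error = z* · σ/√n
= 1.960 · 20.2/√558
= 1.960 · 20.2/23.6220
= 1.68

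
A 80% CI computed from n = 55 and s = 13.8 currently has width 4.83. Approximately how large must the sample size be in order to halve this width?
n ≈ 220

CI width ∝ 1/√n
To reduce width by factor 2, need √n to grow by 2 → need 2² = 4 times as many samples.

Current: n = 55, width = 4.83
New: n = 220, width ≈ 2.39

Width reduced by factor of 4.83/2.39 = 2.02.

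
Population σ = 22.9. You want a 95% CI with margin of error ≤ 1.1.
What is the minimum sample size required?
n ≥ 1665

For margin E ≤ 1.1:
n ≥ (z* · σ / E)²
n ≥ (1.960 · 22.9 / 1.1)²
n ≥ 1664.94

Minimum n = 1665 (rounding up)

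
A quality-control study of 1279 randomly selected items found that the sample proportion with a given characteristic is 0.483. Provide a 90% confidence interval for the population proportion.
(0.460, 0.506)

Proportion CI:
SE = √(p̂(1-p̂)/n) = √(0.483 · 0.517 / 1279) = 0.01397

z* = 1.645
Margin = z* · SE = 1.645 · 0.01397 = 0.0230

CI: 0.483 ± 0.0230 = (0.460, 0.506)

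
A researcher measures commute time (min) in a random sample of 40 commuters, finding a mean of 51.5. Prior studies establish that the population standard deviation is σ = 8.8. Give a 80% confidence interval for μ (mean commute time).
(49.72, 53.28)

z-interval (σ known):
z* = 1.282 for 80% confidence

Margin of error = z* · σ/√n = 1.282 · 8.8/√40 = 1.78

CI: (51.5 - 1.78, 51.5 + 1.78) = (49.72, 53.28)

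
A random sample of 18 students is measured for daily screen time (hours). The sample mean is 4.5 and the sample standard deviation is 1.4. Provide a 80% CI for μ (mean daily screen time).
(4.06, 4.94)

t-interval (σ unknown):
df = n - 1 = 17
t* = 1.333 for 80% confidence

Margin of error = t* · s/√n = 1.333 · 1.4/√18 = 0.44

CI: (4.06, 4.94)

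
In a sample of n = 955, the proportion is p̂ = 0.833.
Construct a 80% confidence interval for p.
(0.818, 0.848)

Proportion CI:
SE = √(p̂(1-p̂)/n) = √(0.833 · 0.167 / 955) = 0.01207

z* = 1.282
Margin = z* · SE = 1.282 · 0.01207 = 0.0155

CI: 0.833 ± 0.0155 = (0.818, 0.848)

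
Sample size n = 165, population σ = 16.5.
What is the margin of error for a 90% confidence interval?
Margin of error = 2.11

Margin of error = z* · σ/√n
= 1.645 · 16.5/√165
= 1.645 · 16.5/12.8452
= 2.11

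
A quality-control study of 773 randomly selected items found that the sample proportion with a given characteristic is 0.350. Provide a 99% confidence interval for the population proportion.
(0.306, 0.394)

Proportion CI:
SE = √(p̂(1-p̂)/n) = √(0.350 · 0.650 / 773) = 0.01716

z* = 2.576
Margin = z* · SE = 2.576 · 0.01716 = 0.0442

CI: 0.350 ± 0.0442 = (0.306, 0.394)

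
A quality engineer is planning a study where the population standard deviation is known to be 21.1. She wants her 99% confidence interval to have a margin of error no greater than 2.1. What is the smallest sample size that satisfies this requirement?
n ≥ 670

For margin E ≤ 2.1:
n ≥ (z* · σ / E)²
n ≥ (2.576 · 21.1 / 2.1)²
n ≥ 669.91

Minimum n = 670 (rounding up)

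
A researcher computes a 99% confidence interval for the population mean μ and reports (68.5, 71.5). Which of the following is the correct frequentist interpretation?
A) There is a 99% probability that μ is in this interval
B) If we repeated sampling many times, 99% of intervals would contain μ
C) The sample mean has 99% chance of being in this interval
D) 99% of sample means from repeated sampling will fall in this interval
B

A) Wrong — μ is fixed; the randomness lives in the interval, not in μ.
B) Correct — this is the frequentist long-run coverage interpretation.
C) Wrong — x̄ is observed and sits in the interval by construction.
D) Wrong — coverage applies to intervals containing μ, not to future x̄ values.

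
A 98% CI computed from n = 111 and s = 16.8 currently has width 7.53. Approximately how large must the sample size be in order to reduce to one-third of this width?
n ≈ 999

CI width ∝ 1/√n
To reduce width by factor 3, need √n to grow by 3 → need 3² = 9 times as many samples.

Current: n = 111, width = 7.53
New: n = 999, width ≈ 2.48

Width reduced by factor of 7.53/2.48 = 3.04.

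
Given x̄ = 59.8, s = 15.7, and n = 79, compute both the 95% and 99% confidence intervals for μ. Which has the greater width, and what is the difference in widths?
99% CI is wider by 2.30

df = 78
95% CI: t* = 1.991, (56.28, 63.32), width = 2 · t* · s/√n = 7.03
99% CI: t* = 2.640, (55.14, 64.46), width = 2 · t* · s/√n = 9.33

The 99% CI is wider by 9.33 - 7.03 = 2.30.
Higher confidence requires a wider interval.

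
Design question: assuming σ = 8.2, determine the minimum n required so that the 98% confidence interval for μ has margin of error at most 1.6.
n ≥ 143

For margin E ≤ 1.6:
n ≥ (z* · σ / E)²
n ≥ (2.326 · 8.2 / 1.6)²
n ≥ 142.10

Minimum n = 143 (rounding up)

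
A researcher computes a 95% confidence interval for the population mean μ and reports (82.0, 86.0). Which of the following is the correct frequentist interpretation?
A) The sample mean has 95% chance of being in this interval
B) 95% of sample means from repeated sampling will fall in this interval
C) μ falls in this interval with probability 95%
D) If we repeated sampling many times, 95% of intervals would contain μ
D

A) Wrong — x̄ is observed and sits in the interval by construction.
B) Wrong — coverage applies to intervals containing μ, not to future x̄ values.
C) Wrong — μ is fixed; the randomness lives in the interval, not in μ.
D) Correct — this is the frequentist long-run coverage interpretation.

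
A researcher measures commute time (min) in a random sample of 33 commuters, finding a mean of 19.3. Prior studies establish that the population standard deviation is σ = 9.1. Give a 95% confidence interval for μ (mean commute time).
(16.20, 22.40)

z-interval (σ known):
z* = 1.960 for 95% confidence

Margin of error = z* · σ/√n = 1.960 · 9.1/√33 = 3.10

CI: (19.3 - 3.10, 19.3 + 3.10) = (16.20, 22.40)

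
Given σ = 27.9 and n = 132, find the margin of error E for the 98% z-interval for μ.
Margin of error = 5.65

Margin of error = z* · σ/√n
= 2.326 · 27.9/√132
= 2.326 · 27.9/11.4891
= 5.65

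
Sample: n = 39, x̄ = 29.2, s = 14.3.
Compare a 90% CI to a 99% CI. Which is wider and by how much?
99% CI is wider by 4.70

df = 38
90% CI: t* = 1.686, (25.34, 33.06), width = 2 · t* · s/√n = 7.72
99% CI: t* = 2.712, (22.99, 35.41), width = 2 · t* · s/√n = 12.42

The 99% CI is wider by 12.42 - 7.72 = 4.70.
Higher confidence requires a wider interval.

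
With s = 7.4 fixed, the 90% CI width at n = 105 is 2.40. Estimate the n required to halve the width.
n ≈ 420

CI width ∝ 1/√n
To reduce width by factor 2, need √n to grow by 2 → need 2² = 4 times as many samples.

Current: n = 105, width = 2.40
New: n = 420, width ≈ 1.19

Width reduced by factor of 2.40/1.19 = 2.02.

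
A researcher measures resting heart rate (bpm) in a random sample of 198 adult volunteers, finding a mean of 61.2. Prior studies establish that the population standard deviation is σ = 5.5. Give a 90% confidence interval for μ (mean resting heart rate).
(60.56, 61.84)

z-interval (σ known):
z* = 1.645 for 90% confidence

Margin of error = z* · σ/√n = 1.645 · 5.5/√198 = 0.64

CI: (61.2 - 0.64, 61.2 + 0.64) = (60.56, 61.84)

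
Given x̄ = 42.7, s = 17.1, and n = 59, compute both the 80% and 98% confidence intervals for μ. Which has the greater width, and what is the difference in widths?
98% CI is wider by 4.88

df = 58
80% CI: t* = 1.296, (39.81, 45.59), width = 2 · t* · s/√n = 5.77
98% CI: t* = 2.392, (37.37, 48.03), width = 2 · t* · s/√n = 10.65

The 98% CI is wider by 10.65 - 5.77 = 4.88.
Higher confidence requires a wider interval.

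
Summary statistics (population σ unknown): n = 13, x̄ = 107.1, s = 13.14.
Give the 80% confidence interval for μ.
(102.16, 112.04)

t-interval (σ unknown):
df = n - 1 = 12
t* = 1.356 for 80% confidence

Margin of error = t* · s/√n = 1.356 · 13.14/√13 = 4.94

CI: (102.16, 112.04)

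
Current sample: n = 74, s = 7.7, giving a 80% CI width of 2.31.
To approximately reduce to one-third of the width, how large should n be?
n ≈ 666

CI width ∝ 1/√n
To reduce width by factor 3, need √n to grow by 3 → need 3² = 9 times as many samples.

Current: n = 74, width = 2.31
New: n = 666, width ≈ 0.77

Width reduced by factor of 2.31/0.77 = 3.00.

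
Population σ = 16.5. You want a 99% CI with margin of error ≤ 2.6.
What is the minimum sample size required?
n ≥ 268

For margin E ≤ 2.6:
n ≥ (z* · σ / E)²
n ≥ (2.576 · 16.5 / 2.6)²
n ≥ 267.25

Minimum n = 268 (rounding up)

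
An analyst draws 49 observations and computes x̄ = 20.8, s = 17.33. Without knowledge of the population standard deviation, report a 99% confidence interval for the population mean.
(14.16, 27.44)

t-interval (σ unknown):
df = n - 1 = 48
t* = 2.682 for 99% confidence

Margin of error = t* · s/√n = 2.682 · 17.33/√49 = 6.64

CI: (14.16, 27.44)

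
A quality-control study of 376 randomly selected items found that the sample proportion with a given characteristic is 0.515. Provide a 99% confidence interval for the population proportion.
(0.449, 0.581)

Proportion CI:
SE = √(p̂(1-p̂)/n) = √(0.515 · 0.485 / 376) = 0.02577

z* = 2.576
Margin = z* · SE = 2.576 · 0.02577 = 0.0664

CI: 0.515 ± 0.0664 = (0.449, 0.581)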